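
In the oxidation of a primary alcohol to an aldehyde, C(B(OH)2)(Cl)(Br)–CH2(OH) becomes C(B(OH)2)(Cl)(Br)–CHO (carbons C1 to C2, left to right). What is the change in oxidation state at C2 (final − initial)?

+2

Before: C2 has 1 bond to C, 2 bonds to H, 1 bond to O → oxidation state -1.
After: C2 has 1 bond to C, 1 bond to H, 2 bonds to O → oxidation state +1.
Δ = +1 − (-1) = +2, so this is an oxidation at C2.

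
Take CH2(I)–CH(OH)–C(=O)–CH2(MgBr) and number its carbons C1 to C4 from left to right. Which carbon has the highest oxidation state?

C3

Tallying each carbon's bonds:
C1: 1C, 2H, 1I → 0 − 2 + 1 = -1
C2: 2C, 1H, 1O → 0 − 1 + 1 = 0
C3: 2C, 2O → 0 + 2 = +2
C4: 1C, 2H, 1Mg → 0 − 2 − 1 = -3
The most oxidised carbon is C3 at +2.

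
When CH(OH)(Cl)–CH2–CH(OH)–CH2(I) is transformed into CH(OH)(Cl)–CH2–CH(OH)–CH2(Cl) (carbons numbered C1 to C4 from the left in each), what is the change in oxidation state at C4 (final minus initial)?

Before: C4 has 1 bond to C, 2 bonds to H, 1 bond to I → oxidation state -1.
After: C4 has 1 bond to C, 2 bonds to H, 1 bond to Cl → oxidation state -1.
Δ = -1 − (-1) = 0, so no net redox change at C4.

0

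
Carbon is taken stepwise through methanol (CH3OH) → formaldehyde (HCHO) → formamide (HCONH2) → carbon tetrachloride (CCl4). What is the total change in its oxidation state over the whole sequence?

+6

Carbon oxidation states along the series — methanol: -2, formaldehyde: 0, formamide: +2, carbon tetrachloride: +4.
Net change = +4 − (-2) = +6.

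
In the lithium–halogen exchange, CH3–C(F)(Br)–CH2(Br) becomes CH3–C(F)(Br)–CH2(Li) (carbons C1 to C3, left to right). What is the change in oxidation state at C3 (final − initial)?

Before: C3 has 1 bond to C, 2 bonds to H, 1 bond to Br → oxidation state -1.
After: C3 has 1 bond to C, 2 bonds to H, 1 bond to Li → oxidation state -3.
Δ = -3 − (-1) = -2, so this is a reduction at C3.

-2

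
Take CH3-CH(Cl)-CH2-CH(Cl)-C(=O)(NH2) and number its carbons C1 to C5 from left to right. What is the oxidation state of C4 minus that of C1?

C4: 2C, 1H, 1Cl → 0 − 1 + 1 = 0
C1: 1C, 3H → 0 − 3 = -3
Difference: 0 − (-3) = +3.

+3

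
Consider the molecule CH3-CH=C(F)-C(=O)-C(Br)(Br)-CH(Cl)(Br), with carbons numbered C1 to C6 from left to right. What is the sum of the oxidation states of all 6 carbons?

Each bond to a more electronegative atom (O, N, halogen) counts +1, each bond to a less electronegative atom (H, metal, B, Si) counts −1, and each C–C bond counts 0. Tallying each carbon:
C1: 1C, 3H → 0 − 3 = -3
C2: 3C, 1H → 0 − 1 = -1
C3: 3C, 1F → 0 + 1 = +1
C4: 2C, 2O → 0 + 2 = +2
C5: 2C, 2Br → 0 + 2 = +2
C6: 1C, 1H, 1Cl, 1Br → 0 − 1 + 1 + 1 = +1
Sum = -3 − 1 + 1 + 2 + 2 + 1 = +2.

+2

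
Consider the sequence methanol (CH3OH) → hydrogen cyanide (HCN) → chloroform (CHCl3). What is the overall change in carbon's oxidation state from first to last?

+4

Carbon oxidation states along the series — methanol: -2, hydrogen cyanide: +2, chloroform: +2.
Net change = +2 − (-2) = +4.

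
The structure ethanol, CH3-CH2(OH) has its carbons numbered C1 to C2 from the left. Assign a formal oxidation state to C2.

Each bond to a more electronegative atom (O, N, halogen) counts +1, each bond to a less electronegative atom (H, metal, B, Si) counts −1, and each C–C bond counts 0.
C2 has one bond to H (-1), one bond to H (-1), one bond to O (+1), one bond to C (0).
Oxidation state = -1 − 1 + 1 + 0 = -1.

-1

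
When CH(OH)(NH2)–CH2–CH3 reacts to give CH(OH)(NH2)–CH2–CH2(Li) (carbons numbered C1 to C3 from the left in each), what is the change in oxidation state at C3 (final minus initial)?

0

Before: C3 has 1 bond to C, 3 bonds to H → oxidation state -3.
After: C3 has 1 bond to C, 2 bonds to H, 1 bond to Li → oxidation state -3.
Δ = -3 − (-3) = 0, so no net redox change at C3.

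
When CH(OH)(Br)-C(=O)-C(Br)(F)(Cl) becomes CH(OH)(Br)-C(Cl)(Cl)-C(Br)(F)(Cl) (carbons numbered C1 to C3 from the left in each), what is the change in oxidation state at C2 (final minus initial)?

0

Before: C2 has 2 bonds to C, 2 bonds to O → oxidation state +2.
After: C2 has 2 bonds to C, 2 bonds to Cl → oxidation state +2.
Δ = +2 − (+2) = 0, so no net redox change at C2.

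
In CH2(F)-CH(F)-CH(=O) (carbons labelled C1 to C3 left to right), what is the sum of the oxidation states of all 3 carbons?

Tallying each carbon's bonds:
C1: 1C, 2H, 1F → 0 − 2 + 1 = -1
C2: 2C, 1H, 1F → 0 − 1 + 1 = 0
C3: 1C, 1H, 2O → 0 − 1 + 2 = +1
Sum = -1 + 0 + 1 = 0.

0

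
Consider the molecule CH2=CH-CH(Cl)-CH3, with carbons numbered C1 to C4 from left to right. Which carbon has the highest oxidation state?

C3

Assign +1 per bond to O/N/halogen, −1 per bond to H or an electropositive element, and 0 per bond to carbon. Tallying each carbon:
C1: 2C, 2H → 0 − 2 = -2
C2: 3C, 1H → 0 − 1 = -1
C3: 2C, 1H, 1Cl → 0 − 1 + 1 = 0
C4: 1C, 3H → 0 − 3 = -3
The most oxidised carbon is C3 at 0.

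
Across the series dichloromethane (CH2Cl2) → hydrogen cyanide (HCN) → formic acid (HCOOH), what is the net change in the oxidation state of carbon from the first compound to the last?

Carbon oxidation states along the series — dichloromethane: 0, hydrogen cyanide: +2, formic acid: +2.
Net change = +2 − (0) = +2.

+2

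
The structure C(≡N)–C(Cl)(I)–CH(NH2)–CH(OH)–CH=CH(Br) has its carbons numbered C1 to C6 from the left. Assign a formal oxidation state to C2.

C2 has one bond to C (0), one bond to C (0), one bond to Cl (+1), one bond to I (+1).
Oxidation state = 0 + 0 + 1 + 1 = +2.

+2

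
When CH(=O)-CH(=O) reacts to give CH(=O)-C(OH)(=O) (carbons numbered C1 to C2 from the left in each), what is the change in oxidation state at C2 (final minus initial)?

Before: C2 has 1 bond to C, 1 bond to H, 2 bonds to O → oxidation state +1.
After: C2 has 1 bond to C, 3 bonds to O → oxidation state +3.
Δ = +3 − (+1) = +2, so this is an oxidation at C2.

+2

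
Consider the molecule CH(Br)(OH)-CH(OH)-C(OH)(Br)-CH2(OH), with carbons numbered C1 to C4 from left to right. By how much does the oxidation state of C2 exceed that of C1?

-1

C2: 2C, 1H, 1O → 0 − 1 + 1 = 0
C1: 1C, 1H, 1O, 1Br → 0 − 1 + 1 + 1 = +1
Difference: 0 − (+1) = -1.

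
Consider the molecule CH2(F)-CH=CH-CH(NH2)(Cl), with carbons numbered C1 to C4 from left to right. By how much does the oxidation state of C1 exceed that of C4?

C1: 1C, 2H, 1F → 0 − 2 + 1 = -1
C4: 1C, 1H, 1N, 1Cl → 0 − 1 + 1 + 1 = +1
Difference: -1 − (+1) = -2.

-2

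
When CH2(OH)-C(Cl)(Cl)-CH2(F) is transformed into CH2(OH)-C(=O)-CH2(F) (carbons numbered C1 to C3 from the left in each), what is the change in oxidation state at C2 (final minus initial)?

0

Before: C2 has 2 bonds to C, 2 bonds to Cl → oxidation state +2.
After: C2 has 2 bonds to C, 2 bonds to O → oxidation state +2.
Δ = +2 − (+2) = 0, so no net redox change at C2.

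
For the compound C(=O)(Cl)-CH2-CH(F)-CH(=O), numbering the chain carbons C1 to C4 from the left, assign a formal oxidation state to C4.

+1

C4 has one bond to C (0), one bond to H (-1), a double bond to O (2×+1 = +2).
Oxidation state = 0 − 1 + 2 = +1.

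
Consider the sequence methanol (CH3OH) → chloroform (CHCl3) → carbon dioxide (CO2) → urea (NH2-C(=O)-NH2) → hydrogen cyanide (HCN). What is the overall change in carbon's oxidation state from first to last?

+4

Carbon oxidation states along the series — methanol: -2, chloroform: +2, carbon dioxide: +4, urea: +4, hydrogen cyanide: +2.
Net change = +2 − (-2) = +4.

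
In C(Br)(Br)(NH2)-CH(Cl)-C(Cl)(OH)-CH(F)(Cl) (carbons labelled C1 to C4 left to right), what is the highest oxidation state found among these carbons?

Tallying each carbon's bonds:
C1: 1C, 1N, 2Br → 0 + 1 + 2 = +3
C2: 2C, 1H, 1Cl → 0 − 1 + 1 = 0
C3: 2C, 1O, 1Cl → 0 + 1 + 1 = +2
C4: 1C, 1H, 1F, 1Cl → 0 − 1 + 1 + 1 = +1
The highest value is +3.

+3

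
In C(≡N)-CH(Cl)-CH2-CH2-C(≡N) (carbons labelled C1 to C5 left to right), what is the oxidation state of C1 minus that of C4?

C1: 1C, 3N → 0 + 3 = +3
C4: 2C, 2H → 0 − 2 = -2
Difference: +3 − (-2) = +5.

+5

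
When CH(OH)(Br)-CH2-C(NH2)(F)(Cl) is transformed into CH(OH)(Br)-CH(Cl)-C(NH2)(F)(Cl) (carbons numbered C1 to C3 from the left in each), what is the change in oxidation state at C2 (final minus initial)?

+2

Before: C2 has 2 bonds to C, 2 bonds to H → oxidation state -2.
After: C2 has 2 bonds to C, 1 bond to H, 1 bond to Cl → oxidation state 0.
Δ = 0 − (-2) = +2, so this is an oxidation at C2.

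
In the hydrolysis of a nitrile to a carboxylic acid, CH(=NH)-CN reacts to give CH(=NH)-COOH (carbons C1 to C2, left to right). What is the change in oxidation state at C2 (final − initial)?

Before: C2 has 1 bond to C, 3 bonds to N → oxidation state +3.
After: C2 has 1 bond to C, 3 bonds to O → oxidation state +3.
Δ = +3 − (+3) = 0, so no net redox change at C2.

0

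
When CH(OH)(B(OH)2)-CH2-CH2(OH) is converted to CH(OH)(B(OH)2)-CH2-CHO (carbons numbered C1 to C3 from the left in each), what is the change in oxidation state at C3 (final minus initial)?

+2

Before: C3 has 1 bond to C, 2 bonds to H, 1 bond to O → oxidation state -1.
After: C3 has 1 bond to C, 1 bond to H, 2 bonds to O → oxidation state +1.
Δ = +1 − (-1) = +2, so this is an oxidation at C3.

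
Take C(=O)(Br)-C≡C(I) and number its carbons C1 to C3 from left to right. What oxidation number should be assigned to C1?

C1 has one bond to C (0), a double bond to O (2×+1 = +2), one bond to Br (+1).
Oxidation state = 0 + 2 + 1 = +3.

+3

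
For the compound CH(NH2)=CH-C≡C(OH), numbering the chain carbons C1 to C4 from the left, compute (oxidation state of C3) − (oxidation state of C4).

C3: 4C → 0 = 0
C4: 3C, 1O → 0 + 1 = +1
Difference: 0 − (+1) = -1.

-1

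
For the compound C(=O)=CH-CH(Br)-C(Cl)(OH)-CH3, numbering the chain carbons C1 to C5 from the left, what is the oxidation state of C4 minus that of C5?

C4: 2C, 1O, 1Cl → 0 + 1 + 1 = +2
C5: 1C, 3H → 0 − 3 = -3
Difference: +2 − (-3) = +5.

+5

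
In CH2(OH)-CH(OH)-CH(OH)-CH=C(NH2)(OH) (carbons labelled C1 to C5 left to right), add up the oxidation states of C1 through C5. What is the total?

Count +1 for every bond to an atom more electronegative than carbon and −1 for every bond to one less electronegative; C–C bonds are 0. Tallying each carbon:
C1: 1C, 2H, 1O → 0 − 2 + 1 = -1
C2: 2C, 1H, 1O → 0 − 1 + 1 = 0
C3: 2C, 1H, 1O → 0 − 1 + 1 = 0
C4: 3C, 1H → 0 − 1 = -1
C5: 2C, 1O, 1N → 0 + 1 + 1 = +2
Sum = -1 + 0 + 0 − 1 + 2 = 0.

0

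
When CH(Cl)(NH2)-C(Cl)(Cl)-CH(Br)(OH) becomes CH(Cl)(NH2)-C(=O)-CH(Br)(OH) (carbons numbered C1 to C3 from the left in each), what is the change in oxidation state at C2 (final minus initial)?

0

Before: C2 has 2 bonds to C, 2 bonds to Cl → oxidation state +2.
After: C2 has 2 bonds to C, 2 bonds to O → oxidation state +2.
Δ = +2 − (+2) = 0, so no net redox change at C2.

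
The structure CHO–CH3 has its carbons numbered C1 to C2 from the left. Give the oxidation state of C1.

Each bond to a more electronegative atom (O, N, halogen) counts +1, each bond to a less electronegative atom (H, metal, B, Si) counts −1, and each C–C bond counts 0.
C1 has one bond to C (0), a double bond to O (2×+1 = +2), one bond to H (-1).
Oxidation state = 0 + 2 − 1 = +1.

+1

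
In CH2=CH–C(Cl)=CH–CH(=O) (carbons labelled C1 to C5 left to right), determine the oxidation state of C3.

C3 has one bond to C (0), a double bond to C (2×0 = 0), one bond to Cl (+1).
Oxidation state = 0 + 0 + 1 = +1.

+1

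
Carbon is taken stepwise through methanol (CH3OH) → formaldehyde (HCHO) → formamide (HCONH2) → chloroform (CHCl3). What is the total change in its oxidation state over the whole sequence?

Carbon oxidation states along the series — methanol: -2, formaldehyde: 0, formamide: +2, chloroform: +2.
Net change = +2 − (-2) = +4.

+4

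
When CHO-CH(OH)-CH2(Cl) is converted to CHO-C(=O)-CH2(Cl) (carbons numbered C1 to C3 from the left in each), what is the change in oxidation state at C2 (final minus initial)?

+2

Before: C2 has 2 bonds to C, 1 bond to H, 1 bond to O → oxidation state 0.
After: C2 has 2 bonds to C, 2 bonds to O → oxidation state +2.
Δ = +2 − (0) = +2, so this is an oxidation at C2.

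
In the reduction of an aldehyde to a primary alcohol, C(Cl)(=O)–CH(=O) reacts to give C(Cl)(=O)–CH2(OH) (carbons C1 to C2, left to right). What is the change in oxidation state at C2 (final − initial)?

-2

Before: C2 has 1 bond to C, 1 bond to H, 2 bonds to O → oxidation state +1.
After: C2 has 1 bond to C, 2 bonds to H, 1 bond to O → oxidation state -1.
Δ = -1 − (+1) = -2, so this is a reduction at C2.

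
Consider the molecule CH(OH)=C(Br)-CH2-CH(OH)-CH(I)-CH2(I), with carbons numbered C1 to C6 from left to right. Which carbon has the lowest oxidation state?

C3

Count +1 for every bond to an atom more electronegative than carbon and −1 for every bond to one less electronegative; C–C bonds are 0. Tallying each carbon:
C1: 2C, 1H, 1O → 0 − 1 + 1 = 0
C2: 3C, 1Br → 0 + 1 = +1
C3: 2C, 2H → 0 − 2 = -2
C4: 2C, 1H, 1O → 0 − 1 + 1 = 0
C5: 2C, 1H, 1I → 0 − 1 + 1 = 0
C6: 1C, 2H, 1I → 0 − 2 + 1 = -1
The most reduced carbon is C3 at -2.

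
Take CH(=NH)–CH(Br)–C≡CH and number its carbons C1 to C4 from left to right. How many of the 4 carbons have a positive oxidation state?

1

Tallying each carbon's bonds:
C1: 1C, 1H, 2N → 0 − 1 + 2 = +1
C2: 2C, 1H, 1Br → 0 − 1 + 1 = 0
C3: 4C → 0 = 0
C4: 3C, 1H → 0 − 1 = -1
1 carbon (C1) meets the condition.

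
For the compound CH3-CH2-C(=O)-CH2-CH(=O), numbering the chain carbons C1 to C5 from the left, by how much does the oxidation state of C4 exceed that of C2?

0

C4: 2C, 2H → 0 − 2 = -2
C2: 2C, 2H → 0 − 2 = -2
Difference: -2 − (-2) = 0.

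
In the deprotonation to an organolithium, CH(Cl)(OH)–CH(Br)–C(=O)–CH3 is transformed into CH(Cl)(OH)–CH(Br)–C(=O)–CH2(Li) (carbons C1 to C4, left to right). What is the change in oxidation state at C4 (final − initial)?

Before: C4 has 1 bond to C, 3 bonds to H → oxidation state -3.
After: C4 has 1 bond to C, 2 bonds to H, 1 bond to Li → oxidation state -3.
Δ = -3 − (-3) = 0, so no net redox change at C4.

0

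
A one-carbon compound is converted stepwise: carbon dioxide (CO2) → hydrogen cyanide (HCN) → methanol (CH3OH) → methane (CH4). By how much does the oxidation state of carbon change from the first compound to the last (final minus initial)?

Carbon oxidation states along the series — carbon dioxide: +4, hydrogen cyanide: +2, methanol: -2, methane: -4.
Net change = -4 − (+4) = -8.

-8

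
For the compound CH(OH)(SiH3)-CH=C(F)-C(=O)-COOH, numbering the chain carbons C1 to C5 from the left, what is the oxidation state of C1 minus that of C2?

C1: 1C, 1H, 1O, 1Si → 0 − 1 + 1 − 1 = -1
C2: 3C, 1H → 0 − 1 = -1
Difference: -1 − (-1) = 0.

0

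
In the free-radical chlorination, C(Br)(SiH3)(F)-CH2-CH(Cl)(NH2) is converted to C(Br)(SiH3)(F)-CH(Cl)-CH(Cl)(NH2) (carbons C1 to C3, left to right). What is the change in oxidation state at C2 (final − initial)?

Before: C2 has 2 bonds to C, 2 bonds to H → oxidation state -2.
After: C2 has 2 bonds to C, 1 bond to H, 1 bond to Cl → oxidation state 0.
Δ = 0 − (-2) = +2, so this is an oxidation at C2.

+2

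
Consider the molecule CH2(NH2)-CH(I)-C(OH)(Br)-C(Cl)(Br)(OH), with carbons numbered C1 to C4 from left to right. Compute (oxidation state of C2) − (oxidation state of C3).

C2: 2C, 1H, 1I → 0 − 1 + 1 = 0
C3: 2C, 1O, 1Br → 0 + 1 + 1 = +2
Difference: 0 − (+2) = -2.

-2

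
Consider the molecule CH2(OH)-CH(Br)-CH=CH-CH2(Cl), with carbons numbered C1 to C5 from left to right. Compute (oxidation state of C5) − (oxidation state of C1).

0

C5: 1C, 2H, 1Cl → 0 − 2 + 1 = -1
C1: 1C, 2H, 1O → 0 − 2 + 1 = -1
Difference: -1 − (-1) = 0.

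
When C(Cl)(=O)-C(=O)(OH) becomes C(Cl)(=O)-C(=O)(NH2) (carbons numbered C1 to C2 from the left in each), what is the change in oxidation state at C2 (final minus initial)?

0

Before: C2 has 1 bond to C, 3 bonds to O → oxidation state +3.
After: C2 has 1 bond to C, 2 bonds to O, 1 bond to N → oxidation state +3.
Δ = +3 − (+3) = 0, so no net redox change at C2.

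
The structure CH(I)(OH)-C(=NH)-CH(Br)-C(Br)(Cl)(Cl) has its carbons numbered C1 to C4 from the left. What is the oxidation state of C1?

+1

C1 has one bond to C (0), one bond to H (-1), one bond to I (+1), one bond to O (+1).
Oxidation state = 0 − 1 + 1 + 1 = +1.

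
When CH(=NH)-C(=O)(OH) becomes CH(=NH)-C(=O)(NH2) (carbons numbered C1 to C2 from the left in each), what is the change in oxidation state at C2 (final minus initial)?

0

Before: C2 has 1 bond to C, 3 bonds to O → oxidation state +3.
After: C2 has 1 bond to C, 2 bonds to O, 1 bond to N → oxidation state +3.
Δ = +3 − (+3) = 0, so no net redox change at C2.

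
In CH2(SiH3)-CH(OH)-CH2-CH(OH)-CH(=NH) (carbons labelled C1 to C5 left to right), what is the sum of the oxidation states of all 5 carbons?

-4

Tallying each carbon's bonds:
C1: 1C, 2H, 1Si → 0 − 2 − 1 = -3
C2: 2C, 1H, 1O → 0 − 1 + 1 = 0
C3: 2C, 2H → 0 − 2 = -2
C4: 2C, 1H, 1O → 0 − 1 + 1 = 0
C5: 1C, 1H, 2N → 0 − 1 + 2 = +1
Sum = -3 + 0 − 2 + 0 + 1 = -4.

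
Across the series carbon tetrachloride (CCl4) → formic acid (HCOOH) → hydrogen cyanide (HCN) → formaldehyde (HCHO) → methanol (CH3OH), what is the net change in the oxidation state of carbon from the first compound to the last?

Carbon oxidation states along the series — carbon tetrachloride: +4, formic acid: +2, hydrogen cyanide: +2, formaldehyde: 0, methanol: -2.
Net change = -2 − (+4) = -6.

-6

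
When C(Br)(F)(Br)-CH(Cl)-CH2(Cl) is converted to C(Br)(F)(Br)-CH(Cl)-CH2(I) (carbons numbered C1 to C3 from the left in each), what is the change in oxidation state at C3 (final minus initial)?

Before: C3 has 1 bond to C, 2 bonds to H, 1 bond to Cl → oxidation state -1.
After: C3 has 1 bond to C, 2 bonds to H, 1 bond to I → oxidation state -1.
Δ = -1 − (-1) = 0, so no net redox change at C3.

0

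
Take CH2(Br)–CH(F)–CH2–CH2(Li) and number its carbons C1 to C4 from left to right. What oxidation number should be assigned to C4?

C4 has one bond to C (0), one bond to H (-1), one bond to Li (-1), one bond to H (-1).
Oxidation state = 0 − 1 − 1 − 1 = -3.

-3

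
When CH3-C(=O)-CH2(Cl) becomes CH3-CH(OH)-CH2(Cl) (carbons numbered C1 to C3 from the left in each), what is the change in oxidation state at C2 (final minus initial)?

Before: C2 has 2 bonds to C, 2 bonds to O → oxidation state +2.
After: C2 has 2 bonds to C, 1 bond to H, 1 bond to O → oxidation state 0.
Δ = 0 − (+2) = -2, so this is a reduction at C2.

-2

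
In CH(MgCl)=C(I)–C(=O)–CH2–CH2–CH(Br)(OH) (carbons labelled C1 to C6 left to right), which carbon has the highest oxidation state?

C3

Tallying each carbon's bonds:
C1: 2C, 1H, 1Mg → 0 − 1 − 1 = -2
C2: 3C, 1I → 0 + 1 = +1
C3: 2C, 2O → 0 + 2 = +2
C4: 2C, 2H → 0 − 2 = -2
C5: 2C, 2H → 0 − 2 = -2
C6: 1C, 1H, 1O, 1Br → 0 − 1 + 1 + 1 = +1
The most oxidised carbon is C3 at +2.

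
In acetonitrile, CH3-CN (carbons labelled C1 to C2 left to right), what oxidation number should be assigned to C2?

+3

C2 has a triple bond to N (3×+1 = +3), one bond to C (0).
Oxidation state = +3 + 0 = +3.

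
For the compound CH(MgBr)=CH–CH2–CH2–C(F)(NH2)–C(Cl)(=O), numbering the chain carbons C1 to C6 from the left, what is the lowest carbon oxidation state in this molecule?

Tallying each carbon's bonds:
C1: 2C, 1H, 1Mg → 0 − 1 − 1 = -2
C2: 3C, 1H → 0 − 1 = -1
C3: 2C, 2H → 0 − 2 = -2
C4: 2C, 2H → 0 − 2 = -2
C5: 2C, 1N, 1F → 0 + 1 + 1 = +2
C6: 1C, 2O, 1Cl → 0 + 2 + 1 = +3
The lowest value is -2.

-2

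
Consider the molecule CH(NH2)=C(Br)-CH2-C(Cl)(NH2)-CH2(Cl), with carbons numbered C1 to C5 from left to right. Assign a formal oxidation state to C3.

Bonds to more-electronegative neighbours contribute +1 each, bonds to H or metals contribute −1 each, and C–C bonds contribute 0.
C3 has one bond to C (0), one bond to C (0), one bond to H (-1), one bond to H (-1).
Oxidation state = 0 + 0 − 1 − 1 = -2.

-2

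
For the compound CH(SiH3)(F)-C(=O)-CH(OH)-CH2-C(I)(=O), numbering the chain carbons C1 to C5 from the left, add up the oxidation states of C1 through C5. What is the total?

+2

Tallying each carbon's bonds:
C1: 1C, 1H, 1F, 1Si → 0 − 1 + 1 − 1 = -1
C2: 2C, 2O → 0 + 2 = +2
C3: 2C, 1H, 1O → 0 − 1 + 1 = 0
C4: 2C, 2H → 0 − 2 = -2
C5: 1C, 2O, 1I → 0 + 2 + 1 = +3
Sum = -1 + 2 + 0 − 2 + 3 = +2.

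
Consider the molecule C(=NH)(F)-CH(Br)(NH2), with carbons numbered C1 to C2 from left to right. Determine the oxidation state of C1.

Count +1 for every bond to an atom more electronegative than carbon and −1 for every bond to one less electronegative; C–C bonds are 0.
C1 has one bond to C (0), a double bond to N (2×+1 = +2), one bond to F (+1).
Oxidation state = 0 + 2 + 1 = +3.

+3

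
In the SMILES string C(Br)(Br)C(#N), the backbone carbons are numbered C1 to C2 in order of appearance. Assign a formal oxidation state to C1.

Bonds to more-electronegative neighbours contribute +1 each, bonds to H or metals contribute −1 each, and C–C bonds contribute 0.
C1 has one bond to C (0), one bond to H (-1), one bond to Br (+1), one bond to Br (+1).
Oxidation state = 0 − 1 + 1 + 1 = +1.

+1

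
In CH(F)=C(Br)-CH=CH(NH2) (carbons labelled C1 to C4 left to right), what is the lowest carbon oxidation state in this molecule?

-1

Bonds to more-electronegative neighbours contribute +1 each, bonds to H or metals contribute −1 each, and C–C bonds contribute 0. Tallying each carbon:
C1: 2C, 1H, 1F → 0 − 1 + 1 = 0
C2: 3C, 1Br → 0 + 1 = +1
C3: 3C, 1H → 0 − 1 = -1
C4: 2C, 1H, 1N → 0 − 1 + 1 = 0
The lowest value is -1.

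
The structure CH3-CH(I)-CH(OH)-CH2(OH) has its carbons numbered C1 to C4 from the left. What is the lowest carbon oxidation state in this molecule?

-3

Bonds to more-electronegative neighbours contribute +1 each, bonds to H or metals contribute −1 each, and C–C bonds contribute 0. Tallying each carbon:
C1: 1C, 3H → 0 − 3 = -3
C2: 2C, 1H, 1I → 0 − 1 + 1 = 0
C3: 2C, 1H, 1O → 0 − 1 + 1 = 0
C4: 1C, 2H, 1O → 0 − 2 + 1 = -1
The lowest value is -3.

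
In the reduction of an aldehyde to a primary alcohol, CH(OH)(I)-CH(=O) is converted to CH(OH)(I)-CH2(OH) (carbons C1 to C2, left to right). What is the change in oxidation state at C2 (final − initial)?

Before: C2 has 1 bond to C, 1 bond to H, 2 bonds to O → oxidation state +1.
After: C2 has 1 bond to C, 2 bonds to H, 1 bond to O → oxidation state -1.
Δ = -1 − (+1) = -2, so this is a reduction at C2.

-2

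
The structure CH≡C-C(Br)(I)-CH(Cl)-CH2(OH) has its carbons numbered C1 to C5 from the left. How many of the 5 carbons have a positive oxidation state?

Each bond to a more electronegative atom (O, N, halogen) counts +1, each bond to a less electronegative atom (H, metal, B, Si) counts −1, and each C–C bond counts 0. Tallying each carbon:
C1: 3C, 1H → 0 − 1 = -1
C2: 4C → 0 = 0
C3: 2C, 1Br, 1I → 0 + 1 + 1 = +2
C4: 2C, 1H, 1Cl → 0 − 1 + 1 = 0
C5: 1C, 2H, 1O → 0 − 2 + 1 = -1
1 carbon (C3) meets the condition.

1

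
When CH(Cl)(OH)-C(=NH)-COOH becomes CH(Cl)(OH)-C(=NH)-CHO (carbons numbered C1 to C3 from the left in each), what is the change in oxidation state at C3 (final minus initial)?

-2

Before: C3 has 1 bond to C, 3 bonds to O → oxidation state +3.
After: C3 has 1 bond to C, 1 bond to H, 2 bonds to O → oxidation state +1.
Δ = +1 − (+3) = -2, so this is a reduction at C3.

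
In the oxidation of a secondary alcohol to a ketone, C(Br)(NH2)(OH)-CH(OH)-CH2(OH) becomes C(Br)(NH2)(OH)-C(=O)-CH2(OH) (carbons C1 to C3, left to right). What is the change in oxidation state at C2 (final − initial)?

Before: C2 has 2 bonds to C, 1 bond to H, 1 bond to O → oxidation state 0.
After: C2 has 2 bonds to C, 2 bonds to O → oxidation state +2.
Δ = +2 − (0) = +2, so this is an oxidation at C2.

+2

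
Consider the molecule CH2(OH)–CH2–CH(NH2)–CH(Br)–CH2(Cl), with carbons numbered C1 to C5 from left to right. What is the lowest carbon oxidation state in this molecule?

-2

Count +1 for every bond to an atom more electronegative than carbon and −1 for every bond to one less electronegative; C–C bonds are 0. Tallying each carbon:
C1: 1C, 2H, 1O → 0 − 2 + 1 = -1
C2: 2C, 2H → 0 − 2 = -2
C3: 2C, 1H, 1N → 0 − 1 + 1 = 0
C4: 2C, 1H, 1Br → 0 − 1 + 1 = 0
C5: 1C, 2H, 1Cl → 0 − 2 + 1 = -1
The lowest value is -2.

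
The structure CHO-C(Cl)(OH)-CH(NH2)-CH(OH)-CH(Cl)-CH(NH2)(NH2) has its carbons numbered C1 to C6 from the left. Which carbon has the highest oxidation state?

C2

Assign +1 per bond to O/N/halogen, −1 per bond to H or an electropositive element, and 0 per bond to carbon. Tallying each carbon:
C1: 1C, 1H, 2O → 0 − 1 + 2 = +1
C2: 2C, 1O, 1Cl → 0 + 1 + 1 = +2
C3: 2C, 1H, 1N → 0 − 1 + 1 = 0
C4: 2C, 1H, 1O → 0 − 1 + 1 = 0
C5: 2C, 1H, 1Cl → 0 − 1 + 1 = 0
C6: 1C, 1H, 2N → 0 − 1 + 2 = +1
The most oxidised carbon is C2 at +2.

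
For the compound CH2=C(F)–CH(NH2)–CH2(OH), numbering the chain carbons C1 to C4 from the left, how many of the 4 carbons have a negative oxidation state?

2

Count +1 for every bond to an atom more electronegative than carbon and −1 for every bond to one less electronegative; C–C bonds are 0. Tallying each carbon:
C1: 2C, 2H → 0 − 2 = -2
C2: 3C, 1F → 0 + 1 = +1
C3: 2C, 1H, 1N → 0 − 1 + 1 = 0
C4: 1C, 2H, 1O → 0 − 2 + 1 = -1
2 carbons (C1, C4) meet the condition.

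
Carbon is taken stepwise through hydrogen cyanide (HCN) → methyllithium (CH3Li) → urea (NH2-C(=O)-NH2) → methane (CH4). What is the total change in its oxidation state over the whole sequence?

-6

Carbon oxidation states along the series — hydrogen cyanide: +2, methyllithium: -4, urea: +4, methane: -4.
Net change = -4 − (+2) = -6.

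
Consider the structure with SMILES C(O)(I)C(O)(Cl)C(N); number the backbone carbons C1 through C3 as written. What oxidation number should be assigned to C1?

+1

Each bond to a more electronegative atom (O, N, halogen) counts +1, each bond to a less electronegative atom (H, metal, B, Si) counts −1, and each C–C bond counts 0.
C1 has one bond to C (0), one bond to O (+1), one bond to I (+1), one bond to H (-1).
Oxidation state = 0 + 1 + 1 − 1 = +1.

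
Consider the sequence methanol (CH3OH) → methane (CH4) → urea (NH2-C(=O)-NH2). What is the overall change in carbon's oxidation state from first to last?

+6

Carbon oxidation states along the series — methanol: -2, methane: -4, urea: +4.
Net change = +4 − (-2) = +6.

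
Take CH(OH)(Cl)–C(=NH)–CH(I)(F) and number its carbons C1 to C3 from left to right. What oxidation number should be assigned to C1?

+1

Assign +1 per bond to O/N/halogen, −1 per bond to H or an electropositive element, and 0 per bond to carbon.
C1 has one bond to C (0), one bond to H (-1), one bond to O (+1), one bond to Cl (+1).
Oxidation state = 0 − 1 + 1 + 1 = +1.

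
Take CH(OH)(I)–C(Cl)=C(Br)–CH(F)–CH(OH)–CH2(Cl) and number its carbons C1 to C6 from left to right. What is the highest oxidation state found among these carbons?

Each bond to a more electronegative atom (O, N, halogen) counts +1, each bond to a less electronegative atom (H, metal, B, Si) counts −1, and each C–C bond counts 0. Tallying each carbon:
C1: 1C, 1H, 1O, 1I → 0 − 1 + 1 + 1 = +1
C2: 3C, 1Cl → 0 + 1 = +1
C3: 3C, 1Br → 0 + 1 = +1
C4: 2C, 1H, 1F → 0 − 1 + 1 = 0
C5: 2C, 1H, 1O → 0 − 1 + 1 = 0
C6: 1C, 2H, 1Cl → 0 − 2 + 1 = -1
The highest value is +1.

+1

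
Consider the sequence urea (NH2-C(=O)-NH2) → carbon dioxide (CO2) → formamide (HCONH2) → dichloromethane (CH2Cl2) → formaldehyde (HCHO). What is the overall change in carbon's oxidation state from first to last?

Carbon oxidation states along the series — urea: +4, carbon dioxide: +4, formamide: +2, dichloromethane: 0, formaldehyde: 0.
Net change = 0 − (+4) = -4.

-4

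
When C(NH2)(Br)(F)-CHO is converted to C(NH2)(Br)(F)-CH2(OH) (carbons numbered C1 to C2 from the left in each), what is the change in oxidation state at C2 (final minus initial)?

Before: C2 has 1 bond to C, 1 bond to H, 2 bonds to O → oxidation state +1.
After: C2 has 1 bond to C, 2 bonds to H, 1 bond to O → oxidation state -1.
Δ = -1 − (+1) = -2, so this is a reduction at C2.

-2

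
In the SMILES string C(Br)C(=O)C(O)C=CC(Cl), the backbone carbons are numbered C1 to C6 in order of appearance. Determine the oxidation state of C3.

C3 has one bond to C (0), one bond to C (0), one bond to H (-1), one bond to O (+1).
Oxidation state = 0 + 0 − 1 + 1 = 0.

0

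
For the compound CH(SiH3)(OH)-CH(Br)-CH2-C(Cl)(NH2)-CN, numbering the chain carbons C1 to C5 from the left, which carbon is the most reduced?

Each bond to a more electronegative atom (O, N, halogen) counts +1, each bond to a less electronegative atom (H, metal, B, Si) counts −1, and each C–C bond counts 0. Tallying each carbon:
C1: 1C, 1H, 1O, 1Si → 0 − 1 + 1 − 1 = -1
C2: 2C, 1H, 1Br → 0 − 1 + 1 = 0
C3: 2C, 2H → 0 − 2 = -2
C4: 2C, 1N, 1Cl → 0 + 1 + 1 = +2
C5: 1C, 3N → 0 + 3 = +3
The most reduced carbon is C3 at -2.

C3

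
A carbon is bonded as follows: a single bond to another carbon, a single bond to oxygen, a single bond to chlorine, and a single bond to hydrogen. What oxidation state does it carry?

+1

Bonds to more-electronegative neighbours contribute +1 each, bonds to H or metals contribute −1 each, and C–C bonds contribute 0.
The carbon has one bond to C (0), one bond to Cl (+1), one bond to H (-1), one bond to O (+1).
Oxidation state = 0 + 1 − 1 + 1 = +1.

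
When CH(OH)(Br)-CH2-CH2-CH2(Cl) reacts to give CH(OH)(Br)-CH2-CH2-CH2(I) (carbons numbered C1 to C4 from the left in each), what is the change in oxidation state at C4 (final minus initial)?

Before: C4 has 1 bond to C, 2 bonds to H, 1 bond to Cl → oxidation state -1.
After: C4 has 1 bond to C, 2 bonds to H, 1 bond to I → oxidation state -1.
Δ = -1 − (-1) = 0, so no net redox change at C4.

0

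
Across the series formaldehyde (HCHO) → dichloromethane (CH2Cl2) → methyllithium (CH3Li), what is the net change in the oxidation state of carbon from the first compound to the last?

-4

Carbon oxidation states along the series — formaldehyde: 0, dichloromethane: 0, methyllithium: -4.
Net change = -4 − (0) = -4.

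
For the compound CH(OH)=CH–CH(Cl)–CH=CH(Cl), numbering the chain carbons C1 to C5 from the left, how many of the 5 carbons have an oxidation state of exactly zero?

3

Assign +1 per bond to O/N/halogen, −1 per bond to H or an electropositive element, and 0 per bond to carbon. Tallying each carbon:
C1: 2C, 1H, 1O → 0 − 1 + 1 = 0
C2: 3C, 1H → 0 − 1 = -1
C3: 2C, 1H, 1Cl → 0 − 1 + 1 = 0
C4: 3C, 1H → 0 − 1 = -1
C5: 2C, 1H, 1Cl → 0 − 1 + 1 = 0
3 carbons (C1, C3, C5) meet the condition.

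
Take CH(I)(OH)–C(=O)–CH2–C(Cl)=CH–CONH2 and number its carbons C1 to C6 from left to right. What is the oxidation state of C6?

+3

C6 has one bond to C (0), one bond to N (+1), a double bond to O (2×+1 = +2).
Oxidation state = 0 + 1 + 2 = +3.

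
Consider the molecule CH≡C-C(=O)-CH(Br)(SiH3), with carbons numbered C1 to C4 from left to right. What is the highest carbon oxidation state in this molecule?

+2

Count +1 for every bond to an atom more electronegative than carbon and −1 for every bond to one less electronegative; C–C bonds are 0. Tallying each carbon:
C1: 3C, 1H → 0 − 1 = -1
C2: 4C → 0 = 0
C3: 2C, 2O → 0 + 2 = +2
C4: 1C, 1H, 1Br, 1Si → 0 − 1 + 1 − 1 = -1
The highest value is +2.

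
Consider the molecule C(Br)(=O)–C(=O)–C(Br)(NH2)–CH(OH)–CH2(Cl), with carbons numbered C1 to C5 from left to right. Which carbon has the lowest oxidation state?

Each bond to a more electronegative atom (O, N, halogen) counts +1, each bond to a less electronegative atom (H, metal, B, Si) counts −1, and each C–C bond counts 0. Tallying each carbon:
C1: 1C, 2O, 1Br → 0 + 2 + 1 = +3
C2: 2C, 2O → 0 + 2 = +2
C3: 2C, 1N, 1Br → 0 + 1 + 1 = +2
C4: 2C, 1H, 1O → 0 − 1 + 1 = 0
C5: 1C, 2H, 1Cl → 0 − 2 + 1 = -1
The most reduced carbon is C5 at -1.

C5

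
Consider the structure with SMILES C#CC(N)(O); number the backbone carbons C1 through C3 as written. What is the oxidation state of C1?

Assign +1 per bond to O/N/halogen, −1 per bond to H or an electropositive element, and 0 per bond to carbon.
C1 has a triple bond to C (3×0 = 0), one bond to H (-1).
Oxidation state = 0 − 1 = -1.

-1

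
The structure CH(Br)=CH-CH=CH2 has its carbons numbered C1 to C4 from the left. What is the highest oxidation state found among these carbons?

0

Bonds to more-electronegative neighbours contribute +1 each, bonds to H or metals contribute −1 each, and C–C bonds contribute 0. Tallying each carbon:
C1: 2C, 1H, 1Br → 0 − 1 + 1 = 0
C2: 3C, 1H → 0 − 1 = -1
C3: 3C, 1H → 0 − 1 = -1
C4: 2C, 2H → 0 − 2 = -2
The highest value is 0.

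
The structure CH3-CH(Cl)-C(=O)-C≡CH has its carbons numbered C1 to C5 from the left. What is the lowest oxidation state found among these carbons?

-3

Tallying each carbon's bonds:
C1: 1C, 3H → 0 − 3 = -3
C2: 2C, 1H, 1Cl → 0 − 1 + 1 = 0
C3: 2C, 2O → 0 + 2 = +2
C4: 4C → 0 = 0
C5: 3C, 1H → 0 − 1 = -1
The lowest value is -3.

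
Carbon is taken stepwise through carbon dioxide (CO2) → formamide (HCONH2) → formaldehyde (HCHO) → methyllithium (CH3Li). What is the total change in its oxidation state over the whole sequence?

Carbon oxidation states along the series — carbon dioxide: +4, formamide: +2, formaldehyde: 0, methyllithium: -4.
Net change = -4 − (+4) = -8.

-8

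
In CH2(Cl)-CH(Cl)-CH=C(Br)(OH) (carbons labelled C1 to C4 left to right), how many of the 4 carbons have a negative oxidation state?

2

Each bond to a more electronegative atom (O, N, halogen) counts +1, each bond to a less electronegative atom (H, metal, B, Si) counts −1, and each C–C bond counts 0. Tallying each carbon:
C1: 1C, 2H, 1Cl → 0 − 2 + 1 = -1
C2: 2C, 1H, 1Cl → 0 − 1 + 1 = 0
C3: 3C, 1H → 0 − 1 = -1
C4: 2C, 1O, 1Br → 0 + 1 + 1 = +2
2 carbons (C1, C3) meet the condition.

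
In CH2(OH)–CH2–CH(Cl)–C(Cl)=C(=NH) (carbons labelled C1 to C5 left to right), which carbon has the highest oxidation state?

C5

Tallying each carbon's bonds:
C1: 1C, 2H, 1O → 0 − 2 + 1 = -1
C2: 2C, 2H → 0 − 2 = -2
C3: 2C, 1H, 1Cl → 0 − 1 + 1 = 0
C4: 3C, 1Cl → 0 + 1 = +1
C5: 2C, 2N → 0 + 2 = +2
The most oxidised carbon is C5 at +2.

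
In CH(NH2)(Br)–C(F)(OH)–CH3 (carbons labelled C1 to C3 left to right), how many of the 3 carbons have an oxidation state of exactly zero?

Assign +1 per bond to O/N/halogen, −1 per bond to H or an electropositive element, and 0 per bond to carbon. Tallying each carbon:
C1: 1C, 1H, 1N, 1Br → 0 − 1 + 1 + 1 = +1
C2: 2C, 1O, 1F → 0 + 1 + 1 = +2
C3: 1C, 3H → 0 − 3 = -3
0 carbons meet the condition.

0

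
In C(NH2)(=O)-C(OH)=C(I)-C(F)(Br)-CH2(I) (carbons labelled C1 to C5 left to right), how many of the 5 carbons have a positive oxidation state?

Bonds to more-electronegative neighbours contribute +1 each, bonds to H or metals contribute −1 each, and C–C bonds contribute 0. Tallying each carbon:
C1: 1C, 2O, 1N → 0 + 2 + 1 = +3
C2: 3C, 1O → 0 + 1 = +1
C3: 3C, 1I → 0 + 1 = +1
C4: 2C, 1F, 1Br → 0 + 1 + 1 = +2
C5: 1C, 2H, 1I → 0 − 2 + 1 = -1
4 carbons (C1, C2, C3, C4) meet the condition.

4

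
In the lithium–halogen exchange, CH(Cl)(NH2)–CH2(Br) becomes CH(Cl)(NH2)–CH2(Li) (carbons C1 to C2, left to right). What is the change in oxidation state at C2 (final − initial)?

-2

Before: C2 has 1 bond to C, 2 bonds to H, 1 bond to Br → oxidation state -1.
After: C2 has 1 bond to C, 2 bonds to H, 1 bond to Li → oxidation state -3.
Δ = -3 − (-1) = -2, so this is a reduction at C2.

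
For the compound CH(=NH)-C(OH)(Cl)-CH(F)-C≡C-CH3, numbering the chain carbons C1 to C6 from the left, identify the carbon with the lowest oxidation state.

C6

Each bond to a more electronegative atom (O, N, halogen) counts +1, each bond to a less electronegative atom (H, metal, B, Si) counts −1, and each C–C bond counts 0. Tallying each carbon:
C1: 1C, 1H, 2N → 0 − 1 + 2 = +1
C2: 2C, 1O, 1Cl → 0 + 1 + 1 = +2
C3: 2C, 1H, 1F → 0 − 1 + 1 = 0
C4: 4C → 0 = 0
C5: 4C → 0 = 0
C6: 1C, 3H → 0 − 3 = -3
The most reduced carbon is C6 at -3.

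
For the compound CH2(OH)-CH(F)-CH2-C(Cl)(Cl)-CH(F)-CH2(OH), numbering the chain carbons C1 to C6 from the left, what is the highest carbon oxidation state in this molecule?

Bonds to more-electronegative neighbours contribute +1 each, bonds to H or metals contribute −1 each, and C–C bonds contribute 0. Tallying each carbon:
C1: 1C, 2H, 1O → 0 − 2 + 1 = -1
C2: 2C, 1H, 1F → 0 − 1 + 1 = 0
C3: 2C, 2H → 0 − 2 = -2
C4: 2C, 2Cl → 0 + 2 = +2
C5: 2C, 1H, 1F → 0 − 1 + 1 = 0
C6: 1C, 2H, 1O → 0 − 2 + 1 = -1
The highest value is +2.

+2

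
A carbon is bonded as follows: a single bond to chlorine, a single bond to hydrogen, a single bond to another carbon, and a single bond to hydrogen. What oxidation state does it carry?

-1

Assign +1 per bond to O/N/halogen, −1 per bond to H or an electropositive element, and 0 per bond to carbon.
The carbon has one bond to C (0), one bond to Cl (+1), one bond to H (-1), one bond to H (-1).
Oxidation state = 0 + 1 − 1 − 1 = -1.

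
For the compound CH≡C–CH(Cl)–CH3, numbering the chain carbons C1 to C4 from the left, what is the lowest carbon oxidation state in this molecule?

Tallying each carbon's bonds:
C1: 3C, 1H → 0 − 1 = -1
C2: 4C → 0 = 0
C3: 2C, 1H, 1Cl → 0 − 1 + 1 = 0
C4: 1C, 3H → 0 − 3 = -3
The lowest value is -3.

-3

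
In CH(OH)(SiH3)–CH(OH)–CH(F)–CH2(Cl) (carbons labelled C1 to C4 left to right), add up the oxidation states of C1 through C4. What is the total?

Each bond to a more electronegative atom (O, N, halogen) counts +1, each bond to a less electronegative atom (H, metal, B, Si) counts −1, and each C–C bond counts 0. Tallying each carbon:
C1: 1C, 1H, 1O, 1Si → 0 − 1 + 1 − 1 = -1
C2: 2C, 1H, 1O → 0 − 1 + 1 = 0
C3: 2C, 1H, 1F → 0 − 1 + 1 = 0
C4: 1C, 2H, 1Cl → 0 − 2 + 1 = -1
Sum = -1 + 0 + 0 − 1 = -2.

-2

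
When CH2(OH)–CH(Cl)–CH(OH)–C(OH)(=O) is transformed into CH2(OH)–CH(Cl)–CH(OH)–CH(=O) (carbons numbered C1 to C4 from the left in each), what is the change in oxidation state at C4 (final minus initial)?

-2

Before: C4 has 1 bond to C, 3 bonds to O → oxidation state +3.
After: C4 has 1 bond to C, 1 bond to H, 2 bonds to O → oxidation state +1.
Δ = +1 − (+3) = -2, so this is a reduction at C4.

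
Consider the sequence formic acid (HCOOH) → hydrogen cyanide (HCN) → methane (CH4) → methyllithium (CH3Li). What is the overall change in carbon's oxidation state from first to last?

Carbon oxidation states along the series — formic acid: +2, hydrogen cyanide: +2, methane: -4, methyllithium: -4.
Net change = -4 − (+2) = -6.

-6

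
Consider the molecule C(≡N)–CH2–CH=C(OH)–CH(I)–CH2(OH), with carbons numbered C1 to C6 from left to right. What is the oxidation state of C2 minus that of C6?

C2: 2C, 2H → 0 − 2 = -2
C6: 1C, 2H, 1O → 0 − 2 + 1 = -1
Difference: -2 − (-1) = -1.

-1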